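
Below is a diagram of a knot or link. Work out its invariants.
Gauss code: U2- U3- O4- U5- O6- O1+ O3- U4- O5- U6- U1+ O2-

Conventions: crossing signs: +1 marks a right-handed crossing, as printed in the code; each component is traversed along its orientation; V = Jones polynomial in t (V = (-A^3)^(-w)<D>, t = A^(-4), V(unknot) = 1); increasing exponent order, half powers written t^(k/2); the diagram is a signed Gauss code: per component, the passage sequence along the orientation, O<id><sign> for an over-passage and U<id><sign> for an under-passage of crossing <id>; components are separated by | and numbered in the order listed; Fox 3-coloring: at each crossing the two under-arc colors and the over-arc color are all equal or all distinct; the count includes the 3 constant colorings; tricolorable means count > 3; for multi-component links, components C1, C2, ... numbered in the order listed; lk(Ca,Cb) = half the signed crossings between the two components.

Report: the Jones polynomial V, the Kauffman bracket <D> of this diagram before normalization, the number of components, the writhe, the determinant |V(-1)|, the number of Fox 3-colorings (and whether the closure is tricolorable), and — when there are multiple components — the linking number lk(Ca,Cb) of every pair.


V = -t^-4 + t^-3 + t^-1
<D> = A^-8 + 1 - A^4 (w = -4)
1 component over 6 crossings, w = -4
9 Fox colorings among 3^6, |V(-1)| = 3: tricolorable
why: w = -4 (over 6 crossings) is diagram-only; (-A^3)^(4) removes it from V


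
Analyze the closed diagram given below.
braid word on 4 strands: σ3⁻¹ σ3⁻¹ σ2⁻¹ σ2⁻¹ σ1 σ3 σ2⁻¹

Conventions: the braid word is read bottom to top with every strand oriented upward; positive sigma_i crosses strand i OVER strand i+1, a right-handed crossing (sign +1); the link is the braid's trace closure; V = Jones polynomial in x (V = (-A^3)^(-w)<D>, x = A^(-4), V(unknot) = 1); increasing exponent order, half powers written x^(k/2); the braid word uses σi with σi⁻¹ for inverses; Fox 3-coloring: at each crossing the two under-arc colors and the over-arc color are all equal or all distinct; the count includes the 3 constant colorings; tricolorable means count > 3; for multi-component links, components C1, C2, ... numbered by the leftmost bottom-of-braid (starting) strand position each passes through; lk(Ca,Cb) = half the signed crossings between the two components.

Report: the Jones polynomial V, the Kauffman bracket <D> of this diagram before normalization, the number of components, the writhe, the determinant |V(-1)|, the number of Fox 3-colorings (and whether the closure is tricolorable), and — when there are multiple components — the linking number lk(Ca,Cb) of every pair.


Jones polynomial: V(x) = -x^-6 + x^-5 - x^-4 + 2x^-3 - x^-2 + x^-1
<D> = -A^-5 + A^-1 - 2A^3 + A^7 - A^11 + A^15; writhe -3
components 1, writhe -3 (7 crossings)
3-colorings: 3 of 3^7, det 7 — not tricolorable
note: V spans 5 powers of x: at least 5 crossings in any diagram


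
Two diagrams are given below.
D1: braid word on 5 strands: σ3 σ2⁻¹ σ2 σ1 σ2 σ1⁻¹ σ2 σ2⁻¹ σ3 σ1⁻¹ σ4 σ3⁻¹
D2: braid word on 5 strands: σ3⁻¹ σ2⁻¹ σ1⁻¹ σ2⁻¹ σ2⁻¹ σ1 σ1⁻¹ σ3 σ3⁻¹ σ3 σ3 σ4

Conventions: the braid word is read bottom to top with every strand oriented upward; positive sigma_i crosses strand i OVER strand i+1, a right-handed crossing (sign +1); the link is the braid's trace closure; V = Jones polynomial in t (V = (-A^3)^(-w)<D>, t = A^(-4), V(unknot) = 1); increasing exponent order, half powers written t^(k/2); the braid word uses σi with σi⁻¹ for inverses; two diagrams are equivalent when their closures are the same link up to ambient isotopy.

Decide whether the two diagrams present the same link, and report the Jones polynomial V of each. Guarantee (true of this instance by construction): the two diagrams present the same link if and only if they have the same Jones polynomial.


equivalent: no
V(D1) = 1  (w +2, c 12, <D> = A^6)
D2 (bracket A^-2 + A^6 - A^10; 12 crossings at w = -2): V = -t^-4 + t^-3 + t^-1
why: comparing 2 Jones polynomials yields 2 groups


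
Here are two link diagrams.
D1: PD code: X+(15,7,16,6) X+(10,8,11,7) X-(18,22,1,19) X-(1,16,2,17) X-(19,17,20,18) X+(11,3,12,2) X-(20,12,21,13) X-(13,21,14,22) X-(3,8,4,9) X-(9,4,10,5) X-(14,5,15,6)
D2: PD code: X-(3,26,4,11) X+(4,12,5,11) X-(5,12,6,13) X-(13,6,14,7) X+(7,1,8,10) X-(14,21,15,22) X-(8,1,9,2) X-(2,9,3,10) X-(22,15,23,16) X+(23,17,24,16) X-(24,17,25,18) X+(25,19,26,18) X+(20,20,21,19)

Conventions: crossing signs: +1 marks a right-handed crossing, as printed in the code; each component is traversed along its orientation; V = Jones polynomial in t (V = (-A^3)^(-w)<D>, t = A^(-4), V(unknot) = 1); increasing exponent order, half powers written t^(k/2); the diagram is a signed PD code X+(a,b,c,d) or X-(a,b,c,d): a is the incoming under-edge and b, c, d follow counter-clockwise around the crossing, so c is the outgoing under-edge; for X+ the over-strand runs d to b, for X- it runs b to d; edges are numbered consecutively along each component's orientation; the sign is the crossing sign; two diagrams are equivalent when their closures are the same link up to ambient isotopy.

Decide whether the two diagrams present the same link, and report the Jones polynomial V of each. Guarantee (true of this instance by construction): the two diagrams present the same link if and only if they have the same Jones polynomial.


equivalent: no
V(D1) = -t^(-11/2) + t^(-9/2) - t^(-7/2) - t^(-3/2)  (w -5, c 11, <D> = A^-9 + A^-1 - A^3 + A^7)
V(D2) = -t^(-5/2) - t^(-1/2)  (w -3, c 13, <D> = A^-7 + A)
why: 2 classes among 2 diagrams; unequal V(t) rules out equality


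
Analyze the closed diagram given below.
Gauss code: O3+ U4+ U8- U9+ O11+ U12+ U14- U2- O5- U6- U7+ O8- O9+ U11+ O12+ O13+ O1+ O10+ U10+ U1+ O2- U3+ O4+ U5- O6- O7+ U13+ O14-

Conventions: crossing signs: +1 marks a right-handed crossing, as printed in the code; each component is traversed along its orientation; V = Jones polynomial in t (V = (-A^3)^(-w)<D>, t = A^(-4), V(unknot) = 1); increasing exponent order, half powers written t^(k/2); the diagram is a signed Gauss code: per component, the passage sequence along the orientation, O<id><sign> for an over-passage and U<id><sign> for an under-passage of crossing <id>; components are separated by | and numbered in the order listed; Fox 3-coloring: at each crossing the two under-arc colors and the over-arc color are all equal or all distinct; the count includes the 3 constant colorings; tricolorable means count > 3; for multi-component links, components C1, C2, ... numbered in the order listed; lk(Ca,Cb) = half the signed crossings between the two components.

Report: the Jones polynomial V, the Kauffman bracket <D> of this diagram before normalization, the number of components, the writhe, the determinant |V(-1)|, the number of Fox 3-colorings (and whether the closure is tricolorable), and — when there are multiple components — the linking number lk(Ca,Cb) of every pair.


V = t^-1 - 1 + 2t - 2t^2 + 2t^3 - 2t^4 + t^5
<D> = A^-8 - 2A^-4 + 2 - 2A^4 + 2A^8 - A^12 + A^16 (w = +4)
1 component over 14 crossings, w = +4
3 Fox colorings among 3^14, |V(-1)| = 11: not tricolorable
why: the span of V is 6, forcing >= 6 crossings in any diagram


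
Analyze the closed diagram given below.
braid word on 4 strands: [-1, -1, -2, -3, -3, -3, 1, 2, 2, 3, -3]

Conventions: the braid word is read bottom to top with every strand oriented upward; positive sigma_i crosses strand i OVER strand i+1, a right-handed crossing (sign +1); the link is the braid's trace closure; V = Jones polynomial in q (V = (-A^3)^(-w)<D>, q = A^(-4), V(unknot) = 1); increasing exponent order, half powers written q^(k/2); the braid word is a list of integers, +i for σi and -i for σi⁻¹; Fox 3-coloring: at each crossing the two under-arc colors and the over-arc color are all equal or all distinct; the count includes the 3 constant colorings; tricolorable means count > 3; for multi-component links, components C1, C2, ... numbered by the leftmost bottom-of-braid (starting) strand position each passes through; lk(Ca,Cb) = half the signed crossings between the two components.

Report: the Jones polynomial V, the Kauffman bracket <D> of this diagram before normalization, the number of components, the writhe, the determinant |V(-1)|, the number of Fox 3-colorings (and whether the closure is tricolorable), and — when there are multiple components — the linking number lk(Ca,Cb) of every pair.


V = -q^-6 + 2q^-5 - 2q^-4 + 3q^-3 - 3q^-2 + 2q^-1 - 1 + q
<D> = -A^-13 + A^-9 - 2A^-5 + 3A^-1 - 3A^3 + 2A^7 - 2A^11 + A^15 (w = -3)
1 component over 11 crossings, w = -3
9 Fox colorings among 3^11, |V(-1)| = 15: tricolorable
why: free reduction leaves σ1⁻¹ σ1⁻¹ σ2⁻¹ σ3⁻¹ σ3⁻¹ σ3⁻¹ σ1 σ2 σ2 of the original 11 letters


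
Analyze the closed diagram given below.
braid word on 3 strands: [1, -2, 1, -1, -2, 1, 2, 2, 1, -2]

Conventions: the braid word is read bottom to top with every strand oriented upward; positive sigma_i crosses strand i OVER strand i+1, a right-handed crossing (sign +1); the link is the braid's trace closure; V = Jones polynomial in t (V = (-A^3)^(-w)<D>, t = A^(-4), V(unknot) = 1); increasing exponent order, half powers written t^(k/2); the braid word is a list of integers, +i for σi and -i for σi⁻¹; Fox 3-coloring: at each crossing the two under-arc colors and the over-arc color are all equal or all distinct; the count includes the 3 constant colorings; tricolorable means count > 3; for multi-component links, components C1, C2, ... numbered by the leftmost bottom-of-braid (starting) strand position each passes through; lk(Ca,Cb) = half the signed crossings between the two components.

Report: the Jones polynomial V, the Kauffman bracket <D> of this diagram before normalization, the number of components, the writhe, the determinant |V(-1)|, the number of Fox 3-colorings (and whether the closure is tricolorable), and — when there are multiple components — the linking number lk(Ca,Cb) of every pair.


Jones polynomial: V(t) = -t^-1 + 2 - t + 2t^2 - t^3 + t^4 - t^5
<D> = -A^-14 + A^-10 - A^-6 + 2A^-2 - A^2 + 2A^6 - A^10; writhe +2
components 1, writhe +2 (10 crossings)
3-colorings: 9 of 3^10, det 9 — tricolorable
note: V spans 6 powers of t: at least 6 crossings in any diagram


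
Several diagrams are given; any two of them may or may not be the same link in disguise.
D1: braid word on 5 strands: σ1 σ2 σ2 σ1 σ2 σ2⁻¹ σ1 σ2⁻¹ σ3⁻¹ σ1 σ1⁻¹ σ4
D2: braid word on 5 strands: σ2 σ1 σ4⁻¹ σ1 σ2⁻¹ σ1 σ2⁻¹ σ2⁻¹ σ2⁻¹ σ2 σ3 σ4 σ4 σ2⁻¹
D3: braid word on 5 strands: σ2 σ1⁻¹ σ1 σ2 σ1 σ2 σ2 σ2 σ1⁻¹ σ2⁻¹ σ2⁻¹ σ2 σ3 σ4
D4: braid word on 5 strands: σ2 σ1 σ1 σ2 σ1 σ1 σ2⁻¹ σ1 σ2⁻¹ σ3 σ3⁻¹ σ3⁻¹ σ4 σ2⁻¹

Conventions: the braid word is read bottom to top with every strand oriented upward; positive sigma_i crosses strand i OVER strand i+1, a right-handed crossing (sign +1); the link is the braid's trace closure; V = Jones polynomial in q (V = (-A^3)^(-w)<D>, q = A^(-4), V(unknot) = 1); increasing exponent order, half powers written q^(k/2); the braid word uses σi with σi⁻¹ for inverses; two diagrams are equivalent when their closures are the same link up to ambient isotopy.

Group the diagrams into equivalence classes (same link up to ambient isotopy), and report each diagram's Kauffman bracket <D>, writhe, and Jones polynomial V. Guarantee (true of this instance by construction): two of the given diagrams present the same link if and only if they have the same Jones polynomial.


classes: {D1, D4} | {D2} | {D3}
V(D1) = q - q^2 + 2q^3 - q^4 + q^5 - q^6  [12 crossings, <D> = -A^-12 + A^-8 - A^-4 + 2 - A^4 + A^8, w = +4]
D2 (bracket -A^-6 + 2A^-2 - 2A^2 + 3A^6 - 2A^10 + 2A^14 - A^18; 14 crossings at w = +2): V = -q^-3 + 2q^-2 - 2q^-1 + 3 - 2q + 2q^2 - q^3
V(D3) = q + q^3 - q^4  [14 crossings, <D> = -A^2 + A^6 + A^14, w = +6]
D4 (bracket -A^-12 + A^-8 - A^-4 + 2 - A^4 + A^8; 14 crossings at w = +4): V = q - q^2 + 2q^3 - q^4 + q^5 - q^6
insight: comparing 4 Jones polynomials yields 3 groups


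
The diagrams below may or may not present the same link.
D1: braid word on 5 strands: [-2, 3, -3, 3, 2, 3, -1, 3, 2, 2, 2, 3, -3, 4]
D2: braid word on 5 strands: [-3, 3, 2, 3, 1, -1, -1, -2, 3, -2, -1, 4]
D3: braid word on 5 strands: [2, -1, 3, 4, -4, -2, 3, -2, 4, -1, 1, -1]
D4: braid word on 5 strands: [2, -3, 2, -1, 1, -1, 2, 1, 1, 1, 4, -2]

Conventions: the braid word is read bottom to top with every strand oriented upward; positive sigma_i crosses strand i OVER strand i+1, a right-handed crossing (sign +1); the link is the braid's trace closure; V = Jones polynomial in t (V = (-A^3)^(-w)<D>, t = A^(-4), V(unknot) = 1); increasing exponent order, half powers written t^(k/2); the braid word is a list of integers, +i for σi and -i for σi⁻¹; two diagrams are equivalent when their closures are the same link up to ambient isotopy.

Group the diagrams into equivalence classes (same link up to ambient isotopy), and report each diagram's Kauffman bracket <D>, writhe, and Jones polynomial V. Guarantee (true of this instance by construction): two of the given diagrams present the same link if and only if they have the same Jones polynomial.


equivalence classes: {D1} | {D2, D3} | {D4}
D1 (bracket -A^-10 + A^-6 - A^-2 + A^2 + A^10; 14 crossings at w = +6): V = t^2 + t^4 - t^5 + t^6 - t^7
V(D2) = t^-4 - t^-3 + t^-2 - 2t^-1 + 2 - t + t^2  (w 0, c 12, <D> = A^-8 - A^-4 + 2 - 2A^4 + A^8 - A^12 + A^16)
D3 (bracket A^-8 - A^-4 + 2 - 2A^4 + A^8 - A^12 + A^16; 12 crossings at w = 0): V = t^-4 - t^-3 + t^-2 - 2t^-1 + 2 - t + t^2
V(D4) = t - t^2 + 2t^3 - t^4 + t^5 - t^6  (w +4, c 12, <D> = -A^-12 + A^-8 - A^-4 + 2 - A^4 + A^8)
key observation: 3 classes among 4 diagrams; unequal V(t) rules out equality


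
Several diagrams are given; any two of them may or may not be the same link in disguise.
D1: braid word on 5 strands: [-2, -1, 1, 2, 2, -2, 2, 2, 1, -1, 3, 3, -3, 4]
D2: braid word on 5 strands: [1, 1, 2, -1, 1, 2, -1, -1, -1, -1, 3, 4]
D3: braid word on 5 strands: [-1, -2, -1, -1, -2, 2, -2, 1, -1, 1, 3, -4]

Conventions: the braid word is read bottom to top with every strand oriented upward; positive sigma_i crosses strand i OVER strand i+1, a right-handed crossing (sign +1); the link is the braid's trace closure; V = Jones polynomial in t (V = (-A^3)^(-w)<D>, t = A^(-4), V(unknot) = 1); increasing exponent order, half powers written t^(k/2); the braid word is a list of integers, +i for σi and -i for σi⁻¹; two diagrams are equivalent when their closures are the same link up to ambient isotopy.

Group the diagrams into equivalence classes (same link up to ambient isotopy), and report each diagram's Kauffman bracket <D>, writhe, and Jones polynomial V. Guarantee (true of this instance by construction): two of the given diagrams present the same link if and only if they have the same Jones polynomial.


equivalence classes: {D1} | {D2} | {D3}
D1 (bracket 1 + A^4 + A^8 + A^12; 14 crossings at w = +4): V = 1 + t + t^2 + t^3
V(D2) = t^-2 + 2 + t^2  (w +2, c 12, <D> = A^-2 + 2A^6 + A^14)
D3 (bracket A^-8 + 2 + A^8; 12 crossings at w = -4): V = t^-5 + 2t^-3 + t^-1
key observation: 3 values of V(t) split the 3 diagrams


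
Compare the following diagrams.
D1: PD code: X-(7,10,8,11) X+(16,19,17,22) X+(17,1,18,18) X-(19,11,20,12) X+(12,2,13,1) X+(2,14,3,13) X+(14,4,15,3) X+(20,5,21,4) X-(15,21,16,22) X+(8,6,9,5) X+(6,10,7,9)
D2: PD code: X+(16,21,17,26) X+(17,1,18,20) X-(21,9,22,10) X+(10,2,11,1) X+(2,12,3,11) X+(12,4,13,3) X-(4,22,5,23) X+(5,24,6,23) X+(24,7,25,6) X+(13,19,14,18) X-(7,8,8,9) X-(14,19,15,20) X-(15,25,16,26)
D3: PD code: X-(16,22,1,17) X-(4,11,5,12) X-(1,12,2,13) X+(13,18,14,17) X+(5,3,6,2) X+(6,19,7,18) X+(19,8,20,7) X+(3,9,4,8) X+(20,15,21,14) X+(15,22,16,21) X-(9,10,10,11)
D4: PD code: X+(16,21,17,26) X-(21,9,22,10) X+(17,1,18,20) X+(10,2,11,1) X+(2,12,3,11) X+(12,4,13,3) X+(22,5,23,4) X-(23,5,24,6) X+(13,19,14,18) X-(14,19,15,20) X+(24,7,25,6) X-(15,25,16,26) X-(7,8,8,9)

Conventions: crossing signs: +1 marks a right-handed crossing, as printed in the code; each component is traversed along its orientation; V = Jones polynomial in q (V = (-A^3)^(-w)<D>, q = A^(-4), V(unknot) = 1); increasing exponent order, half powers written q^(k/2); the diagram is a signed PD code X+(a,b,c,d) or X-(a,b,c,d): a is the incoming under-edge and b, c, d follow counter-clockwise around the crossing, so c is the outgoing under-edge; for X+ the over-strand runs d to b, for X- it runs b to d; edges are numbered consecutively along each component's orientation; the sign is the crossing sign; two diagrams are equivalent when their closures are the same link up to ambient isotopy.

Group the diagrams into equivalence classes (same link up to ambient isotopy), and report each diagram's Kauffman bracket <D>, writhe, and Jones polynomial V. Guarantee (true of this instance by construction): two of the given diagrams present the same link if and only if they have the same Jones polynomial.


equivalence classes: {D1, D2, D4} | {D3}
D1 (bracket -A^-3 + A^5 + A^9 + A^13; 11 crossings at w = +5): V = -q^(1/2) - q^(3/2) - q^(5/2) + q^(9/2)
V(D2) = -q^(1/2) - q^(3/2) - q^(5/2) + q^(9/2)  (w +3, c 13, <D> = -A^-9 + A^-1 + A^3 + A^7)
D3 (bracket A^-9 + A^-1 - A^3 + A^7; 11 crossings at w = +3): V = -q^(1/2) + q^(3/2) - q^(5/2) - q^(9/2)
V(D4) = -q^(1/2) - q^(3/2) - q^(5/2) + q^(9/2)  (w +3, c 13, <D> = -A^-9 + A^-1 + A^3 + A^7)
key observation: 2 classes among 4 diagrams; unequal V(q) rules out equality


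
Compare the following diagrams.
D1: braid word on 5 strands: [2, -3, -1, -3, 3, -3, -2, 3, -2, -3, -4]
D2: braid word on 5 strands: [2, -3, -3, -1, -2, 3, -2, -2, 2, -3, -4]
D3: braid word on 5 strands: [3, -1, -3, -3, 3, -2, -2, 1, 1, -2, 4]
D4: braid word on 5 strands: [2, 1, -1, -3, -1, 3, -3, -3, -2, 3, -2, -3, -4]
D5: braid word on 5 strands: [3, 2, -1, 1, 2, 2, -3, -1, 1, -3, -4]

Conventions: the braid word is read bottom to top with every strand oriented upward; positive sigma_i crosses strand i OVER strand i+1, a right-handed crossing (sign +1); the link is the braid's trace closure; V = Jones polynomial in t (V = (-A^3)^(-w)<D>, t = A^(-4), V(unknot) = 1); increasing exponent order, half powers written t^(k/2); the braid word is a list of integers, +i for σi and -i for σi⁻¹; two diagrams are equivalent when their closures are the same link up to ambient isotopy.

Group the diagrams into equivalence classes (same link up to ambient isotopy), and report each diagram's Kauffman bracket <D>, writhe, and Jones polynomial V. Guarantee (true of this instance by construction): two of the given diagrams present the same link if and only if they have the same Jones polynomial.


classes: {D1, D2, D4} | {D3} | {D5}
V(D1) = t^(-11/2) - t^(-9/2) + t^(-7/2) - 2t^(-5/2) + t^(-3/2) - 2t^(-1/2)  [11 crossings, <D> = 2A^-13 - A^-9 + 2A^-5 - A^-1 + A^3 - A^7, w = -5]
V(D2) = t^(-11/2) - t^(-9/2) + t^(-7/2) - 2t^(-5/2) + t^(-3/2) - 2t^(-1/2)  (w -5, c 11, <D> = 2A^-13 - A^-9 + 2A^-5 - A^-1 + A^3 - A^7)
D3 (bracket A^-5 + A^-1; 11 crossings at w = -1): V = -t^(-1/2) - t^(1/2)
V(D4) = t^(-11/2) - t^(-9/2) + t^(-7/2) - 2t^(-5/2) + t^(-3/2) - 2t^(-1/2)  [13 crossings, <D> = 2A^-13 - A^-9 + 2A^-5 - A^-1 + A^3 - A^7, w = -5]
V(D5) = -t^(1/2) - t^(3/2) - t^(5/2) + t^(9/2)  [11 crossings, <D> = -A^-15 + A^-7 + A^-3 + A, w = +1]
insight: comparing 5 Jones polynomials yields 3 groups


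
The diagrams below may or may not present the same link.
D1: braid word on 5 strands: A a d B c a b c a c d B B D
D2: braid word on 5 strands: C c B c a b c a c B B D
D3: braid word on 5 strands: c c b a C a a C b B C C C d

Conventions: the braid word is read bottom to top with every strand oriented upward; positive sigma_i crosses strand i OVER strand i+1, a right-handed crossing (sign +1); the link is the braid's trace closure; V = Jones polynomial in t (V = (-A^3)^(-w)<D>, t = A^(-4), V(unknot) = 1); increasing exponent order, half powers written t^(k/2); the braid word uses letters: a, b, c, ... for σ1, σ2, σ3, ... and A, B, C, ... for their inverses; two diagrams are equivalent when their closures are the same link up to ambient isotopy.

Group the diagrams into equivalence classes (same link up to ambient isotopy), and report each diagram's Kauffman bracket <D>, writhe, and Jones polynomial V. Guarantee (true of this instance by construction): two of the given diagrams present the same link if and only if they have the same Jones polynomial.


equivalence classes: {D1, D2} | {D3}
D1 (bracket -A^-8 + A^-4 - 1 + 2A^4 - A^8 + 2A^12 - A^16; 14 crossings at w = +4): V = -t^-1 + 2 - t + 2t^2 - t^3 + t^4 - t^5
D2 (bracket -A^-14 + A^-10 - A^-6 + 2A^-2 - A^2 + 2A^6 - A^10; 12 crossings at w = +2): V = -t^-1 + 2 - t + 2t^2 - t^3 + t^4 - t^5
D3 (bracket -A^-6 + A^-2 - A^2 + 3A^6 - A^10 + A^14 - A^18; 14 crossings at w = +2): V = -t^-3 + t^-2 - t^-1 + 3 - t + t^2 - t^3
key observation: comparing 3 Jones polynomials yields 2 groups


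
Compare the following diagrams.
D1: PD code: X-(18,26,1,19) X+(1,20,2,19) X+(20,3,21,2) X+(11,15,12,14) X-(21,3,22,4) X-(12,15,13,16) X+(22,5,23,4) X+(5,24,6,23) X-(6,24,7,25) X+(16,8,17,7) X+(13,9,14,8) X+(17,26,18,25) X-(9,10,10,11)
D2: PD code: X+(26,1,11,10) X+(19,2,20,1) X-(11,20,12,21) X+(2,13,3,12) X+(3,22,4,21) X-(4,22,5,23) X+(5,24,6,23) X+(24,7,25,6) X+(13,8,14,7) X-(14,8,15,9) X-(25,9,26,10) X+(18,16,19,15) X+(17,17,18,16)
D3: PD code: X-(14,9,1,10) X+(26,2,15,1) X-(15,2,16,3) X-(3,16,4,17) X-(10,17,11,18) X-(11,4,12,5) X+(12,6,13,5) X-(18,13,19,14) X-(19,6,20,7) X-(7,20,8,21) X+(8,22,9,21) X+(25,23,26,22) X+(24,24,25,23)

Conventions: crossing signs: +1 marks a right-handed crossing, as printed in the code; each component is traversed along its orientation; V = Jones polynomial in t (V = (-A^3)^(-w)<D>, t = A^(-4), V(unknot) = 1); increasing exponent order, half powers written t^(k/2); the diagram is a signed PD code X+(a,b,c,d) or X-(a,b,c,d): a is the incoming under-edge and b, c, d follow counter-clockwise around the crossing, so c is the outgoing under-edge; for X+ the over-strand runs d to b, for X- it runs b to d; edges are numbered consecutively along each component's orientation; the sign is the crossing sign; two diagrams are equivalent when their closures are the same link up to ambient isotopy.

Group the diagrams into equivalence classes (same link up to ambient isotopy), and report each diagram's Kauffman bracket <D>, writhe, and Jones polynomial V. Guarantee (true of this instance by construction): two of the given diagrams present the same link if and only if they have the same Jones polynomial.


classes: {D1} | {D2} | {D3}
V(D1) = -t^(1/2) - t^(5/2)  [13 crossings, <D> = A^-1 + A^7, w = +3]
V(D2) = -t^(1/2) + t^(3/2) - t^(5/2) - t^(9/2)  [13 crossings, <D> = A^-3 + A^5 - A^9 + A^13, w = +5]
D3 (bracket A^-3 + A^5 - A^9 + A^13; 13 crossings at w = -3): V = -t^(-11/2) + t^(-9/2) - t^(-7/2) - t^(-3/2)
note: 3 values of V(t) split the 3 diagrams


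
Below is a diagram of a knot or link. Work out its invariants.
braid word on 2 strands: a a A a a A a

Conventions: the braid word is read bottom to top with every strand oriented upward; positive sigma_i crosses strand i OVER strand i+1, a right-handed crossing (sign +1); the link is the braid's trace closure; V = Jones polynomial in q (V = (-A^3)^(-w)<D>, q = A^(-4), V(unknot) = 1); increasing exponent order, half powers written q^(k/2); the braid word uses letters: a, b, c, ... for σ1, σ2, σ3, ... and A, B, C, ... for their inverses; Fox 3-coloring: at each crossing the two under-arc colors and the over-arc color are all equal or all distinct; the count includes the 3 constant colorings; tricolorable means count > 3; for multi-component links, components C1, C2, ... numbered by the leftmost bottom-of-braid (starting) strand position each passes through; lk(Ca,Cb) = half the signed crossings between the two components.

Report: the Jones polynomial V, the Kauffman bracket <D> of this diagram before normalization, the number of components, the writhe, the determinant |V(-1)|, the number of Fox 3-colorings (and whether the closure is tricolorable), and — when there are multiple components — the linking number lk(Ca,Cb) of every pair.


V(q) = q + q^3 - q^4
bracket: A^-7 - A^-3 - A^5, w = +3
1 component, writhe +3, over 7 crossings
det 3, colorings 9 of 3^7 — tricolorable
observation: |V(-1)| = 3: so tricolorable, since 3 divides 3


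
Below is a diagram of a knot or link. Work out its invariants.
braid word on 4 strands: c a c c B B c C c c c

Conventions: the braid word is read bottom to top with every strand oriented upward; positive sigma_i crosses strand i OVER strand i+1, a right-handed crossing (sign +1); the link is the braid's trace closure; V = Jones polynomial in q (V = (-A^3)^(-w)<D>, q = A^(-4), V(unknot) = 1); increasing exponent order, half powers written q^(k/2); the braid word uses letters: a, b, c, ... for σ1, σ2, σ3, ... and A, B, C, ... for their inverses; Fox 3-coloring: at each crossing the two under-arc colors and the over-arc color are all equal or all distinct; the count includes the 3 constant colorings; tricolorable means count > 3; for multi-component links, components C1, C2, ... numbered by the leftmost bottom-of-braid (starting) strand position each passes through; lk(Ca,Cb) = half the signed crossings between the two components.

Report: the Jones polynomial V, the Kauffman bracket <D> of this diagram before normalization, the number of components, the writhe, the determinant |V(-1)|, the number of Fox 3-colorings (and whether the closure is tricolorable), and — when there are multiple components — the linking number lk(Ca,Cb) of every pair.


V = 1 + 2q^2 - q^3 + 2q^4 - 2q^5 + 2q^6 - q^7 + q^8
<D> = -A^-17 + A^-13 - 2A^-9 + 2A^-5 - 2A^-1 + A^3 - 2A^7 - A^15 (w = +5)
3 components over 11 crossings, w = +5
lk(C1,C2): 0
lk(C1,C3) = -1
linking number lk(C2,C3) = +3
9 Fox colorings among 3^11, |V(-1)| = 12: tricolorable
why: det 12 = |V(-1)|; divisible by 3, so tricolorable


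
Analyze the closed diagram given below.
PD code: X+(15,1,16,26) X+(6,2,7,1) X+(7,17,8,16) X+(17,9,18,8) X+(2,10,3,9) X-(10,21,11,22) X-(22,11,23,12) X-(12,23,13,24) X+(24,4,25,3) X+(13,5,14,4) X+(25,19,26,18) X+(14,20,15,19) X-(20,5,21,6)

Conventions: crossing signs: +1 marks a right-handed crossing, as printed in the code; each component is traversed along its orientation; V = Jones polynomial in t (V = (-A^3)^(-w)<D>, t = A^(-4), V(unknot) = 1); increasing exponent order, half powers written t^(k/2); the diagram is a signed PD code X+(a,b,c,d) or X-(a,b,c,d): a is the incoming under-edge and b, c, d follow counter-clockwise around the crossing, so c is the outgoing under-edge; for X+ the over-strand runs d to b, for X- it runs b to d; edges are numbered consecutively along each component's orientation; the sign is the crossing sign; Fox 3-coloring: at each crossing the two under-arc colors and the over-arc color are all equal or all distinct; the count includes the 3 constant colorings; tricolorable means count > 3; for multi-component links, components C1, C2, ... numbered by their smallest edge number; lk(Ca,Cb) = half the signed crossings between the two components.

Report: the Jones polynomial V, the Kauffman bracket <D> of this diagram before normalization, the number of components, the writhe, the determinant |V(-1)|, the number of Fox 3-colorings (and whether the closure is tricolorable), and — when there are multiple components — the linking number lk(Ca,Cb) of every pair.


Jones polynomial: V(t) = t - t^2 + 2t^3 - t^4 + t^5 - t^6
<D> = A^-9 - A^-5 + A^-1 - 2A^3 + A^7 - A^11; writhe +5
components 1, writhe +5 (13 crossings)
3-colorings: 3 of 3^13, det 7 — not tricolorable
note: w = +5 (over 13 crossings) is diagram-only; (-A^3)^(-5) removes it from V


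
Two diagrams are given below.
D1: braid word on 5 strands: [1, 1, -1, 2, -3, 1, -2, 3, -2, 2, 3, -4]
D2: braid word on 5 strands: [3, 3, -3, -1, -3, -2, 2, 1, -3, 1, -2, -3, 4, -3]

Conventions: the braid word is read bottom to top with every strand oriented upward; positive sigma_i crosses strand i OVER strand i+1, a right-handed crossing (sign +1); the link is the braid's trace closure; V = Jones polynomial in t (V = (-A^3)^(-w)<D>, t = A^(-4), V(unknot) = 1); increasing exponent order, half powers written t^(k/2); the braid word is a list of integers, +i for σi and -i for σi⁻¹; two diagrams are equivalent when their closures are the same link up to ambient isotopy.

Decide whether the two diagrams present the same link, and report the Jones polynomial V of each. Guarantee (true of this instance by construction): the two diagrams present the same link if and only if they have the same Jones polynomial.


equivalent: no
V(D1) = t + t^3 - t^4  (w +2, c 12, <D> = -A^-10 + A^-6 + A^2)
V(D2) = -t^-4 + t^-3 + t^-1  [14 crossings, <D> = A^-2 + A^6 - A^10, w = -2]
key observation: comparing 2 Jones polynomials yields 2 groups


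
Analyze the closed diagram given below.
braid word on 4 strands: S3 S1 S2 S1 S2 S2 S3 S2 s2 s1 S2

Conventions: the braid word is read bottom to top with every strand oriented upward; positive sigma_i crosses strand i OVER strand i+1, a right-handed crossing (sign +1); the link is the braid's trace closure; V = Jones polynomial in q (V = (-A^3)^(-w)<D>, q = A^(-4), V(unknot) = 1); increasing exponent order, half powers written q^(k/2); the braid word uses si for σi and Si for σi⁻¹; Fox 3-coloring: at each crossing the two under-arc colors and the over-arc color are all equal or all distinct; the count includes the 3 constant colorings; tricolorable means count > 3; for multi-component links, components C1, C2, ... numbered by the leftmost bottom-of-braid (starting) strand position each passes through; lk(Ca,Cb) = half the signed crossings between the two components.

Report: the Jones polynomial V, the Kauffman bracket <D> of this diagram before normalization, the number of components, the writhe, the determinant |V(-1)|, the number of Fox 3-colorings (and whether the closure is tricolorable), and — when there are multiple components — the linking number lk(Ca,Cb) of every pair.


V = q^-8 - 2q^-7 + q^-6 - 2q^-5 + 2q^-4 + q^-2
<D> = -A^-13 - 2A^-5 + 2A^-1 - A^3 + 2A^7 - A^11 (w = -7)
1 component over 11 crossings, w = -7
27 Fox colorings among 3^11, |V(-1)| = 9: tricolorable
why: w = -7 shifts under R1 moves; the (-A^3)^(7) factor cancels that in V


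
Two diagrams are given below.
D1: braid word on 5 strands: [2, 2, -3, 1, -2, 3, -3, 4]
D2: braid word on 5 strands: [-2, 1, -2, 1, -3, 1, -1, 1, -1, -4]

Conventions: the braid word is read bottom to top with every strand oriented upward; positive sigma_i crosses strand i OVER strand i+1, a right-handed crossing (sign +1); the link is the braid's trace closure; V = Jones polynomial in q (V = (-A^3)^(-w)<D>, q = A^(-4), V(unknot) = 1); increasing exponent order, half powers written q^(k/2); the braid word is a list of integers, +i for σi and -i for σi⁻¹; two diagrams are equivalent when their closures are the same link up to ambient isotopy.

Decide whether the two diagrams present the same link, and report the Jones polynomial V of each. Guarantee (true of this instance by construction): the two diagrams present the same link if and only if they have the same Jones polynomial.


same link: no
V(D1) = 1  [8 crossings, <D> = A^6, w = +2]
V(D2) = q^-2 - q^-1 + 1 - q + q^2  [10 crossings, <D> = A^-14 - A^-10 + A^-6 - A^-2 + A^2, w = -2]
insight: V(q) takes 2 values over 2 diagrams, fixing the grouping


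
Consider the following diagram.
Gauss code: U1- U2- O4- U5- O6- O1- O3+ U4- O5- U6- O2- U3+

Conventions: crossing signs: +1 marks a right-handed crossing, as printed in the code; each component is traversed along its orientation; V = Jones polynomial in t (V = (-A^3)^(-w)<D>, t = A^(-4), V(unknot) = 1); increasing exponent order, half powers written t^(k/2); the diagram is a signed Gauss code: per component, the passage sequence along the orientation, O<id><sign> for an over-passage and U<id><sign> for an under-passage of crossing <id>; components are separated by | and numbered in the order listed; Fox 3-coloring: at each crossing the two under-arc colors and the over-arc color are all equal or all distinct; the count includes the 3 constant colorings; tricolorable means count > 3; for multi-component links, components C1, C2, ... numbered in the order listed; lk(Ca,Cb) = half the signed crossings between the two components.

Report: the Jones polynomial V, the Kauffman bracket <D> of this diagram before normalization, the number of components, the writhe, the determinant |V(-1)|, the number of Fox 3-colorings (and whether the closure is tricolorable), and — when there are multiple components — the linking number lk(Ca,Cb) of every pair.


V = -t^-4 + t^-3 + t^-1
<D> = A^-8 + 1 - A^4 (w = -4)
1 component over 6 crossings, w = -4
9 Fox colorings among 3^6, |V(-1)| = 3: tricolorable
why: w = -4 shifts under R1 moves; the (-A^3)^(4) factor cancels that in V


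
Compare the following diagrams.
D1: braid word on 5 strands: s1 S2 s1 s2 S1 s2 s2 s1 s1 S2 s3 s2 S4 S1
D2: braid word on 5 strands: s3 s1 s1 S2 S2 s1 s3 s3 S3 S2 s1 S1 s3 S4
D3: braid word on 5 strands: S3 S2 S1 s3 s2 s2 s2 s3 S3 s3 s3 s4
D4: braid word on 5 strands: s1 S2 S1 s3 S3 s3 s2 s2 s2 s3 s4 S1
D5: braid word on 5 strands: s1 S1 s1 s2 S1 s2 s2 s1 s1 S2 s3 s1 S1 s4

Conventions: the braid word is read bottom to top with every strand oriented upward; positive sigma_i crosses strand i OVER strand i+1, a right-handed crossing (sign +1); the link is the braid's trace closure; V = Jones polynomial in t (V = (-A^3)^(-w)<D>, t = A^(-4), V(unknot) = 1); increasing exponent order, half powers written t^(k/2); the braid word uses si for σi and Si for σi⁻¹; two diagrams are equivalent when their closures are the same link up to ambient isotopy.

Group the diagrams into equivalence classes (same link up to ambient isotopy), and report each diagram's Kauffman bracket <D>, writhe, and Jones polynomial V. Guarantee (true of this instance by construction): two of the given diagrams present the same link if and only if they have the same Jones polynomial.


grouping into links: {D1, D5} | {D2} | {D3, D4}
V(D1) = 2t - 2t^2 + 3t^3 - 3t^4 + 2t^5 - 2t^6 + t^7  (w +4, c 14, <D> = A^-16 - 2A^-12 + 2A^-8 - 3A^-4 + 3 - 2A^4 + 2A^8)
D2 (bracket A^-22 - 3A^-18 + 5A^-14 - 8A^-10 + 9A^-6 - 8A^-2 + 8A^2 - 5A^6 + 3A^10 - A^14; 14 crossings at w = +2): V = -t^-2 + 3t^-1 - 5 + 8t - 8t^2 + 9t^3 - 8t^4 + 5t^5 - 3t^6 + t^7
V(D3) = t - t^2 + 2t^3 - t^4 + t^5 - t^6  (w +4, c 12, <D> = -A^-12 + A^-8 - A^-4 + 2 - A^4 + A^8)
D4 (bracket -A^-12 + A^-8 - A^-4 + 2 - A^4 + A^8; 12 crossings at w = +4): V = t - t^2 + 2t^3 - t^4 + t^5 - t^6
D5 (bracket A^-10 - 2A^-6 + 2A^-2 - 3A^2 + 3A^6 - 2A^10 + 2A^14; 14 crossings at w = +6): V = 2t - 2t^2 + 3t^3 - 3t^4 + 2t^5 - 2t^6 + t^7
why: V(t) takes 3 values over 5 diagrams, fixing the grouping


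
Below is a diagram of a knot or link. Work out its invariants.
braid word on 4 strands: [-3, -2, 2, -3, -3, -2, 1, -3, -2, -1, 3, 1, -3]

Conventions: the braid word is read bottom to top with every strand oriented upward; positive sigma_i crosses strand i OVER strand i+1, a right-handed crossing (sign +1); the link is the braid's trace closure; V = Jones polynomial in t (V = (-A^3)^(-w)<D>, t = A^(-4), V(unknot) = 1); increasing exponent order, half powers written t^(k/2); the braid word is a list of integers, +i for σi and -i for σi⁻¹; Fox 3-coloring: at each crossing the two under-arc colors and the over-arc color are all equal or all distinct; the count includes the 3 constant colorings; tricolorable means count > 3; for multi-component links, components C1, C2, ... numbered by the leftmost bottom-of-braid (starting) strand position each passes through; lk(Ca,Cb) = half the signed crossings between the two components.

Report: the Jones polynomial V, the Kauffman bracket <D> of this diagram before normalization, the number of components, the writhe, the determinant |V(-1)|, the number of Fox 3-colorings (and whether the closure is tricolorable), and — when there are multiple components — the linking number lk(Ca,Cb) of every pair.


V = -t^-7 + t^-6 - t^-5 + t^-4 + t^-2
<D> = -A^-7 - A + A^5 - A^9 + A^13 (w = -5)
1 component over 13 crossings, w = -5
3 Fox colorings among 3^13, |V(-1)| = 5: not tricolorable
why: free reduction leaves σ3⁻¹ σ3⁻¹ σ3⁻¹ σ2⁻¹ σ1 σ3⁻¹ σ2⁻¹ σ1⁻¹ σ3 σ1 σ3⁻¹ of the original 13 letters


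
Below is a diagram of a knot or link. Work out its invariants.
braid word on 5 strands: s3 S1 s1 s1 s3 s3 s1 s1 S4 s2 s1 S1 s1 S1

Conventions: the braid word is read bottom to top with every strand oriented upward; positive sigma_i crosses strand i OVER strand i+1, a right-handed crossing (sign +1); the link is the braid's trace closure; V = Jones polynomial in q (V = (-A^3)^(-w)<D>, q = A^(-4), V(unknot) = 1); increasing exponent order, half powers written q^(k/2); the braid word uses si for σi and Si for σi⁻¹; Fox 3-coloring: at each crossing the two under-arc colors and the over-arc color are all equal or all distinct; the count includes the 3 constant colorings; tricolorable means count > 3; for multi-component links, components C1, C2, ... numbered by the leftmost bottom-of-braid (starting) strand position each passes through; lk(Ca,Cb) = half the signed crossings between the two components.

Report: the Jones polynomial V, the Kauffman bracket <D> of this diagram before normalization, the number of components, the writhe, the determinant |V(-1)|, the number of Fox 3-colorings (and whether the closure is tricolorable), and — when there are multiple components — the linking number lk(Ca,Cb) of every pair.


V = q^2 + 2q^4 - 2q^5 + q^6 - 2q^7 + q^8
<D> = A^-14 - 2A^-10 + A^-6 - 2A^-2 + 2A^2 + A^10 (w = +6)
1 component over 14 crossings, w = +6
27 Fox colorings among 3^14, |V(-1)| = 9: tricolorable
why: det 9 = |V(-1)|; divisible by 3, so tricolorable


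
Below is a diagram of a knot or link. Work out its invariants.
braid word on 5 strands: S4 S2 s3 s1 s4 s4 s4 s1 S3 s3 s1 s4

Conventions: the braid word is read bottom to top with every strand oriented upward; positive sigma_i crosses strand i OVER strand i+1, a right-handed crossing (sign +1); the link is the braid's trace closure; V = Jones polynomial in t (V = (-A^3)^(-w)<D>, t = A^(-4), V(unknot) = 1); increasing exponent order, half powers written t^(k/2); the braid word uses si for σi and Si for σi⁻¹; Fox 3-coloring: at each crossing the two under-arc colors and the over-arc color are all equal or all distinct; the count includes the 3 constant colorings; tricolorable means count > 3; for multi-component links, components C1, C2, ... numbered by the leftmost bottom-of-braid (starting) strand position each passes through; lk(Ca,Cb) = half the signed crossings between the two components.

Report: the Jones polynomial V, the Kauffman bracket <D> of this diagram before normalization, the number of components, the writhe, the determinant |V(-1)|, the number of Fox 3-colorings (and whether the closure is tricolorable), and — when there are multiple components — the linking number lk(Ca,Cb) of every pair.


V = t^2 + 2t^4 - 2t^5 + t^6 - 2t^7 + t^8
<D> = A^-14 - 2A^-10 + A^-6 - 2A^-2 + 2A^2 + A^10 (w = +6)
1 component over 12 crossings, w = +6
27 Fox colorings among 3^12, |V(-1)| = 9: tricolorable
why: w = +6 (over 12 crossings) is diagram-only; (-A^3)^(-6) removes it from V


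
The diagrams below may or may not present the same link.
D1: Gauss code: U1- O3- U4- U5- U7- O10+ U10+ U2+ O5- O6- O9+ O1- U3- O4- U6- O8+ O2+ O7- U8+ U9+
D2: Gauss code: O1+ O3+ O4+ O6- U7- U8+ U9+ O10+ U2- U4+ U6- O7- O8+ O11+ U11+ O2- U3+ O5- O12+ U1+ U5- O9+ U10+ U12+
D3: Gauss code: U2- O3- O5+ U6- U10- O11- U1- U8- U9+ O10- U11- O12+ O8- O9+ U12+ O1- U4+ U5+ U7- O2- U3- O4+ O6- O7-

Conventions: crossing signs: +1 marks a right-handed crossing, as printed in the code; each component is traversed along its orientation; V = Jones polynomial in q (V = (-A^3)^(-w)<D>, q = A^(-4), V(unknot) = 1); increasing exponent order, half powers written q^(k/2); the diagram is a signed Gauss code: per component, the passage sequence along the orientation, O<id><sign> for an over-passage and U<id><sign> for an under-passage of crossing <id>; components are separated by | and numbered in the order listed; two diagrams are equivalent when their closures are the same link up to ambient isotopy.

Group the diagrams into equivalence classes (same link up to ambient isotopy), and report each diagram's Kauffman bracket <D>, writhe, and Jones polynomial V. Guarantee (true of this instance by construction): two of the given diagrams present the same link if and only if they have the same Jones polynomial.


classes: {D1} | {D2} | {D3}
V(D1) = -q^-4 + q^-3 + q^-1  [10 crossings, <D> = A^-2 + A^6 - A^10, w = -2]
V(D2) = q - q^2 + 2q^3 - q^4 + q^5 - q^6  (w +4, c 12, <D> = -A^-12 + A^-8 - A^-4 + 2 - A^4 + A^8)
V(D3) = q^-8 - 2q^-7 + q^-6 - 2q^-5 + 2q^-4 + q^-2  (w -4, c 12, <D> = A^-4 + 2A^4 - 2A^8 + A^12 - 2A^16 + A^20)
insight: 3 classes among 3 diagrams; unequal V(q) rules out equality
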